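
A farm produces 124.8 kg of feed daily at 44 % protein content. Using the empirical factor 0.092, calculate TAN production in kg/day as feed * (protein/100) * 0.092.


Protein in feed = 124.8 * 44/100 = 54.912 kg/day
TAN = protein * 0.092 = 54.912 * 0.092 = 5.051904 kg/day

5.051904 kg/day


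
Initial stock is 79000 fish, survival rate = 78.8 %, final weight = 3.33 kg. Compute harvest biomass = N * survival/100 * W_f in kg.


Survivors = 79000 * 78.8/100 = 62252 fish
Harvest biomass = survivors * W_f = 62252 * 3.33 = 207299.16 kg

207299.16 kg


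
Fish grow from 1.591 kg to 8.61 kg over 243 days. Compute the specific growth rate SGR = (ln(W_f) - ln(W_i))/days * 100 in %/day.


ln(W_f) = ln(8.61) = 2.1529243
ln(W_i) = ln(1.591) = 0.46436275
ln(W_f) - ln(W_i) = 2.1529243 - 0.46436275 = 1.6885615
SGR = 1.6885615 / 243 * 100 = 0.694881 %/day

0.694881 %/day


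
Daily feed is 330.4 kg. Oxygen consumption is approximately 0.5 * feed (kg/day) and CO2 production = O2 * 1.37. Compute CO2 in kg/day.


O2 = 330.4 * 0.5 = 165.2
CO2 = 165.2 * 1.37 = 226.324

226.324 kg/day


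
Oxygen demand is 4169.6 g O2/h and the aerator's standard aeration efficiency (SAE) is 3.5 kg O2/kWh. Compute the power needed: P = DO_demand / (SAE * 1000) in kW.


SAE in g O2/kWh = 3.5 * 1000 = 3500 g/kWh
P = DO_demand / SAE_g = 4169.6 / 3500 = 1.19131 kW

1.19131 kW


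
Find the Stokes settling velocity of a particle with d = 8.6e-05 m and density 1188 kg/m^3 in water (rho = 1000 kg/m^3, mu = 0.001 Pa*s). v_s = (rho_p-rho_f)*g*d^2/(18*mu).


Density difference: rho_p - rho_f = 1188 - 1000 = 188 kg/m^3
d^2 = (8.6e-05)^2 = 7.396e-09 m^2
Numerator = (rho_p - rho_f) * g * d^2 = 188 * 9.81 * 7.396e-09 = 1.3640295e-05
Denominator = 18 * mu = 18 * 0.001 = 0.018
v_s = 1.3640295e-05 / 0.018 = 7.57794e-04 m/s
Check: Re = rho_f * v_s * d / mu = 1000 * 7.57794e-04 * 8.6e-05 / 0.001 = 0.0652 < 1, so Stokes' law applies.

7.57794e-04 m/s


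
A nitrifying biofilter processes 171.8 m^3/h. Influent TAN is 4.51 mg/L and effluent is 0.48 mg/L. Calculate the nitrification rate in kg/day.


Concentration drop: TAN_in - TAN_out = 4.51 - 0.48 = 4.03 mg/L
Hourly TAN removed = Q * dTAN = 171.8 m^3/h * 4.03 mg/L = 692.354 g/h  (m^3/h * mg/L = g/h)
Daily TAN removed = 692.354 * 24 = 16616.496 g/day
Convert to kg/day: 16616.496 / 1000 = 16.616496 kg/day

16.616496 kg/day


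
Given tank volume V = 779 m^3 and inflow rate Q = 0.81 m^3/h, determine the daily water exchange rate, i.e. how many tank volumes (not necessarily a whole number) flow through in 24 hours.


Daily flow volume = 0.81 m^3/h * 24 h = 19.44 m^3/day
Exchanges = daily flow / tank volume = 19.44 / 779 = 0.0249551 exchanges/day

0.0249551 exchanges/day


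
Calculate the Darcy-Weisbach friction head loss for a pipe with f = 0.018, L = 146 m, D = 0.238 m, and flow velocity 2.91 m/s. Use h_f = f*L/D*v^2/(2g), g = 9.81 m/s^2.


v^2 = 2.91^2 = 8.4681 m^2/s^2
L/D = 146/0.238 = 613.44538
h_f = f*(L/D)*v^2/(2g) = 0.018 * 613.44538 * 8.4681 / 19.62 = 4.7658 m

4.7658 m


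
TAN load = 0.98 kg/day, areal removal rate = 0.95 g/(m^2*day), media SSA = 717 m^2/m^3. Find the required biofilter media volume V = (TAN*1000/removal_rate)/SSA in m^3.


A = 0.98*1000 / 0.95 = 1031.5789 m^2
V = 1031.5789 / 717 = 1.43874

1.43874 m^3


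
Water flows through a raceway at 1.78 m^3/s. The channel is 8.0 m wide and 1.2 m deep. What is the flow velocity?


Cross-sectional area = W * d = 8.0 * 1.2 = 9.6 m^2
Velocity = Q / A = 1.78 / 9.6 = 0.185417 m/s

0.185417 m/s


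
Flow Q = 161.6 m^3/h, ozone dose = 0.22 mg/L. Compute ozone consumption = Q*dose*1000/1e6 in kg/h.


O3 demand (mg/h) = Q * dose * 1000 = 161.6 * 0.22 * 1000 = 35552 mg/h
Convert mg to kg: 35552 / 1e6 = 0.035552 kg/h

0.035552 kg/h


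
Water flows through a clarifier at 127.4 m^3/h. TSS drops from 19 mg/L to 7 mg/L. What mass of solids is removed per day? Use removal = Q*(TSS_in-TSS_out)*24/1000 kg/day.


Concentration drop: TSS_in - TSS_out = 19 - 7 = 12 mg/L
Hourly solids removed = Q * dTSS = 127.4 m^3/h * 12 mg/L = 1528.8 g/h  (m^3/h * mg/L = g/h)
Daily solids removed = 1528.8 * 24 = 36691.2 g/day
Convert g to kg: 36691.2 / 1000 = 36.6912 kg/day

36.6912 kg/day


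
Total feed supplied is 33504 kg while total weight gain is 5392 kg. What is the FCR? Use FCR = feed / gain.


FCR = feed consumed / weight gained
FCR = 33504 kg / 5392 kg = 6.21365

6.21365


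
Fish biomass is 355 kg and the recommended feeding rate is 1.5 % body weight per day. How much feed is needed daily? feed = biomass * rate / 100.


Feeding rate fraction = 1.5% / 100 = 0.015
Daily feed = 355 kg * 0.015 = 5.325 kg/day

5.325 kg/day


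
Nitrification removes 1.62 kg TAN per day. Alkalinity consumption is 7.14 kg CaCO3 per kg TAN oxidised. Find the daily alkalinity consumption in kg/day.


Alkalinity factor: 7.14 kg CaCO3 consumed per kg TAN nitrified
alk = 1.62 kg TAN * 7.14 = 11.5668 kg CaCO3/day

11.5668 kg CaCO3/day


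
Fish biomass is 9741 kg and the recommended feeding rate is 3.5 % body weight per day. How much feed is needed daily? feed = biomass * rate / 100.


Feeding rate fraction = 3.5% / 100 = 0.035
Daily feed = 9741 kg * 0.035 = 340.935 kg/day

340.935 kg/day


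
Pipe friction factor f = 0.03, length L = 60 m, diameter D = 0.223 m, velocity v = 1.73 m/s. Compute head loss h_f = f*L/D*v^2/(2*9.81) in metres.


v^2 = 1.73^2 = 2.9929 m^2/s^2
L/D = 60/0.223 = 269.0583
h_f = f*(L/D)*v^2/(2g) = 0.03 * 269.0583 * 2.9929 / 19.62 = 1.23129 m

1.23129 m


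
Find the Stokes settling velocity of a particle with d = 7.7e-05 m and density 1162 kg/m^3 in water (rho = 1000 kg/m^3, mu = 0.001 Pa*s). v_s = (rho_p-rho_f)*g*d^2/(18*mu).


Density difference: rho_p - rho_f = 1162 - 1000 = 162 kg/m^3
d^2 = (7.7e-05)^2 = 5.929e-09 m^2
Numerator = (rho_p - rho_f) * g * d^2 = 162 * 9.81 * 5.929e-09 = 9.4224854e-06
Denominator = 18 * mu = 18 * 0.001 = 0.018
v_s = 9.4224854e-06 / 0.018 = 5.23471e-04 m/s
Check: Re = rho_f * v_s * d / mu = 1000 * 5.23471e-04 * 7.7e-05 / 0.001 = 0.0403 < 1, so Stokes' law applies.

5.23471e-04 m/s


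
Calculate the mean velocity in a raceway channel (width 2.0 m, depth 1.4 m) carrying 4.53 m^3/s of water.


Cross-sectional area = W * d = 2.0 * 1.4 = 2.8 m^2
Velocity = Q / A = 4.53 / 2.8 = 1.61786 m/s

1.61786 m/s


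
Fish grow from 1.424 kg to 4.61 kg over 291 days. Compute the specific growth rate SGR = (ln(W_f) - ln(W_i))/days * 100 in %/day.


ln(W_f) = ln(4.61) = 1.5282279
ln(W_i) = ln(1.424) = 0.35346981
ln(W_f) - ln(W_i) = 1.5282279 - 0.35346981 = 1.1747581
SGR = 1.1747581 / 291 * 100 = 0.403697 %/day

0.403697 %/day


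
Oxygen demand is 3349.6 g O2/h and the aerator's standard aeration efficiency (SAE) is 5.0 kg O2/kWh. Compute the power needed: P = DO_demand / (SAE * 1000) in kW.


SAE in g O2/kWh = 5.0 * 1000 = 5000 g/kWh
P = DO_demand / SAE_g = 3349.6 / 5000 = 0.66992 kW

0.66992 kW


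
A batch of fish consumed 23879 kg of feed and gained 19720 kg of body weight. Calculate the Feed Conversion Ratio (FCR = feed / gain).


FCR = feed consumed / weight gained
FCR = 23879 kg / 19720 kg = 1.2109

1.2109


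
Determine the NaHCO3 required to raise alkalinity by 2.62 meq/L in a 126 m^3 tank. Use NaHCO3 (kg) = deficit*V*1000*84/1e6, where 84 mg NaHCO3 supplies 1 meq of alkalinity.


Tank volume in L = 126 m^3 * 1000 = 126000 L
Total meq required = 2.62 meq/L * 126000 L = 330120 meq
NaHCO3 mass = 330120 meq * 84 mg/meq / 1e6 = 27.7301 kg

27.7301 kg


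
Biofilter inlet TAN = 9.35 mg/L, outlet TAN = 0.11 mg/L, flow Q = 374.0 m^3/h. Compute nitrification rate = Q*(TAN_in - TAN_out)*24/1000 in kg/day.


Concentration drop: TAN_in - TAN_out = 9.35 - 0.11 = 9.24 mg/L
Hourly TAN removed = Q * dTAN = 374.0 m^3/h * 9.24 mg/L = 3455.76 g/h  (m^3/h * mg/L = g/h)
Daily TAN removed = 3455.76 * 24 = 82938.24 g/day
Convert to kg/day: 82938.24 / 1000 = 82.93824 kg/day

82.93824 kg/day


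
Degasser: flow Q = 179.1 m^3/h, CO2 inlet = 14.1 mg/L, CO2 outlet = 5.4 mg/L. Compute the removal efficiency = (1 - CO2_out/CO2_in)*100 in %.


CO2_out / CO2_in = 5.4 / 14.1 = 0.38297872
Fraction remaining = 0.38297872
efficiency = (1 - 0.38297872) * 100 = 61.7021 %

61.7021 %


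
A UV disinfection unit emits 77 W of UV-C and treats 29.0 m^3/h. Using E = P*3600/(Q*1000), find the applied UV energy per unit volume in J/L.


Energy delivered per hour = 77 W * 3600 s = 277200 J/h
Volume treated per hour = 29.0 m^3/h * 1000 = 29000 L/h
dose = 277200 / 29000 = 9.55862 J/L

9.55862 J/L


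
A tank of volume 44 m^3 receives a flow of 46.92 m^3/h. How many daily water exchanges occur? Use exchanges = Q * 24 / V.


Daily flow volume = 46.92 m^3/h * 24 h = 1126.08 m^3/day
Exchanges = daily flow / tank volume = 1126.08 / 44 = 25.5927 exchanges/day

25.5927 exchanges/day


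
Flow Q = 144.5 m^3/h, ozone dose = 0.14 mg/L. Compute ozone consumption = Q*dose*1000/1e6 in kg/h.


O3 demand (mg/h) = Q * dose * 1000 = 144.5 * 0.14 * 1000 = 20230 mg/h
Convert mg to kg: 20230 / 1e6 = 0.02023 kg/h

0.02023 kg/h


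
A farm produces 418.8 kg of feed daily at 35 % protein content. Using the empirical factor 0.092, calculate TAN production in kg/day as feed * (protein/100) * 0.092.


Protein in feed = 418.8 * 35/100 = 146.58 kg/day
TAN = protein * 0.092 = 146.58 * 0.092 = 13.48536 kg/day

13.48536 kg/day


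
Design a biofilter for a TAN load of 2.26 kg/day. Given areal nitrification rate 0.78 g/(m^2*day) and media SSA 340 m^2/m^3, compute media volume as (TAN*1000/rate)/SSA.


A = 2.26*1000 / 0.78 = 2897.4359 m^2
V = 2897.4359 / 340 = 8.52187

8.52187 m^3


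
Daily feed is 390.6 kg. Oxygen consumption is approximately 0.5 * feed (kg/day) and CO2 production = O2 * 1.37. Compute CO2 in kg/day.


O2 = 390.6 * 0.5 = 195.3
CO2 = 195.3 * 1.37 = 267.561

267.561 kg/day


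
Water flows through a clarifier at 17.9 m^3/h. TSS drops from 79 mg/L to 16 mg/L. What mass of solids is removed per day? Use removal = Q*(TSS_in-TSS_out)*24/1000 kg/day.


Concentration drop: TSS_in - TSS_out = 79 - 16 = 63 mg/L
Hourly solids removed = Q * dTSS = 17.9 m^3/h * 63 mg/L = 1127.7 g/h  (m^3/h * mg/L = g/h)
Daily solids removed = 1127.7 * 24 = 27064.8 g/day
Convert g to kg: 27064.8 / 1000 = 27.0648 kg/day

27.0648 kg/day


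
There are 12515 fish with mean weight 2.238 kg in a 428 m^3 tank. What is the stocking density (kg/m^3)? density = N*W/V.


Total biomass = 12515 fish * 2.238 kg = 28008.57 kg
Density = total biomass / volume = 28008.57 / 428 = 65.4406 kg/m^3

65.4406 kg/m^3


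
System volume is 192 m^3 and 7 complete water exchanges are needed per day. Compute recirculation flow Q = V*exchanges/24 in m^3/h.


Daily recirculation volume = 192 m^3 * 7 = 1344 m^3/day
Flow rate Q = daily volume / 24 h = 1344 / 24 = 56 m^3/h

56 m^3/h


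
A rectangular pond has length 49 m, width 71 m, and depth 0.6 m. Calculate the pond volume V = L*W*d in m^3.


Base area = L * W = 49 * 71 = 3479 m^2
Volume = area * depth = 3479 * 0.6 = 2087.4 m^3

2087.4 m^3


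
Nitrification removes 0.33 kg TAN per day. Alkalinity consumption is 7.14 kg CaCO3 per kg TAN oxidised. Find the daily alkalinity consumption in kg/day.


Alkalinity factor: 7.14 kg CaCO3 consumed per kg TAN nitrified
alk = 0.33 kg TAN * 7.14 = 2.3562 kg CaCO3/day

2.3562 kg CaCO3/day


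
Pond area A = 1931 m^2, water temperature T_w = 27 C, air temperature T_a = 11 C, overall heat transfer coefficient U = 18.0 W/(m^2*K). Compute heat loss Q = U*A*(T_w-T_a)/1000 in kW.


Temperature difference dT = 27 - 11 = 16 K
Heat loss (W) = U * A * dT = 18.0 * 1931 * 16 = 556128 W
Convert to kW: 556128 / 1000 = 556.128 kW

556.128 kW


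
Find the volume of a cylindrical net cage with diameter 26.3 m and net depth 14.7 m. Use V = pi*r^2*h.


r = d/2 = 26.3/2 = 13.15 m
Base area = pi*r^2 = pi*13.15^2 = 543.25206 m^2
Volume = 543.25206 * 14.7 = 7985.81 m^3

7985.81 m^3


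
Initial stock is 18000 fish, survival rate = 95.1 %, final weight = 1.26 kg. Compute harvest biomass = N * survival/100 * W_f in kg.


Survivors = 18000 * 95.1/100 = 17118 fish
Harvest biomass = survivors * W_f = 17118 * 1.26 = 21568.68 kg

21568.68 kg


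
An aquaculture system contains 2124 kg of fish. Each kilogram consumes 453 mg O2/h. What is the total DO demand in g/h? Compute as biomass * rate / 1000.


Total O2 consumption (mg/h) = 2124 kg * 453 mg/(kg*h) = 962172 mg/h
Convert to g/h: 962172 / 1000 = 962.172 g/h

962.172 g/h


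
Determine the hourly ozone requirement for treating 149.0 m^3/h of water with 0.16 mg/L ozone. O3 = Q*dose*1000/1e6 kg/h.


O3 demand (mg/h) = Q * dose * 1000 = 149.0 * 0.16 * 1000 = 23840 mg/h
Convert mg to kg: 23840 / 1e6 = 0.02384 kg/h

0.02384 kg/h


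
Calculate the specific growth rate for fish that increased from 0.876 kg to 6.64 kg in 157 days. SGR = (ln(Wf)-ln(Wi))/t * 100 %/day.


ln(W_f) = ln(6.64) = 1.893112
ln(W_i) = ln(0.876) = -0.13238919
ln(W_f) - ln(W_i) = 1.893112 - -0.13238919 = 2.0255012
SGR = 2.0255012 / 157 * 100 = 1.29013 %/day

1.29013 %/day


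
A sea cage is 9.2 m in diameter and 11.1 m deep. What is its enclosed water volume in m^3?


r = d/2 = 9.2/2 = 4.6 m
Base area = pi*r^2 = pi*4.6^2 = 66.476101 m^2
Volume = 66.476101 * 11.1 = 737.885 m^3

737.885 m^3


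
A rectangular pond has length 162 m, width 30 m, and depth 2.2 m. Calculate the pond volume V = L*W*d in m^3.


Base area = L * W = 162 * 30 = 4860 m^2
Volume = area * depth = 4860 * 2.2 = 10692 m^3

10692 m^3


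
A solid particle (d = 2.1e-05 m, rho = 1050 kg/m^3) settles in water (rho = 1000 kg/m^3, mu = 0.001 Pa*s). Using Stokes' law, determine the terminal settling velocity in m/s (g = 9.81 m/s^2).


Density difference: rho_p - rho_f = 1050 - 1000 = 50 kg/m^3
d^2 = (2.1e-05)^2 = 4.41e-10 m^2
Numerator = (rho_p - rho_f) * g * d^2 = 50 * 9.81 * 4.41e-10 = 2.163105e-07
Denominator = 18 * mu = 18 * 0.001 = 0.018
v_s = 2.163105e-07 / 0.018 = 1.20172e-05 m/s
Check: Re = rho_f * v_s * d / mu = 1000 * 1.20172e-05 * 2.1e-05 / 0.001 = 2.52e-04 < 1, so Stokes' law applies.

1.20172e-05 m/s


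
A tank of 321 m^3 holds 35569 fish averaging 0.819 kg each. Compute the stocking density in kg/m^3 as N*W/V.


Total biomass = 35569 fish * 0.819 kg = 29131.011 kg
Density = total biomass / volume = 29131.011 / 321 = 90.7508 kg/m^3

90.7508 kg/m^3


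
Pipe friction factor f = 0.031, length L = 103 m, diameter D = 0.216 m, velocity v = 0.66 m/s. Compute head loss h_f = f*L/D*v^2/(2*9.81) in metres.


v^2 = 0.66^2 = 0.4356 m^2/s^2
L/D = 103/0.216 = 476.85185
h_f = f*(L/D)*v^2/(2g) = 0.031 * 476.85185 * 0.4356 / 19.62 = 0.328197 m

0.328197 m


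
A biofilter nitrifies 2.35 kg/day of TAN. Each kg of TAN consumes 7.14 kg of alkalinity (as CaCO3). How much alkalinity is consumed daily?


Alkalinity factor: 7.14 kg CaCO3 consumed per kg TAN nitrified
alk = 2.35 kg TAN * 7.14 = 16.779 kg CaCO3/day

16.779 kg CaCO3/day


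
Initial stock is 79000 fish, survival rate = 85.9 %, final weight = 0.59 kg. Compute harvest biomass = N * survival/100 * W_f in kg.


Survivors = 79000 * 85.9/100 = 67861 fish
Harvest biomass = survivors * W_f = 67861 * 0.59 = 40037.99 kg

40037.99 kg


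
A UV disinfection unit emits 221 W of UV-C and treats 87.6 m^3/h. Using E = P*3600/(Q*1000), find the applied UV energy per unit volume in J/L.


Energy delivered per hour = 221 W * 3600 s = 795600 J/h
Volume treated per hour = 87.6 m^3/h * 1000 = 87600 L/h
dose = 795600 / 87600 = 9.08219 J/L

9.08219 J/L


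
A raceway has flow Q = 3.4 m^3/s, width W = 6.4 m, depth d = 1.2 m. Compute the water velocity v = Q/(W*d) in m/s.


Cross-sectional area = W * d = 6.4 * 1.2 = 7.68 m^2
Velocity = Q / A = 3.4 / 7.68 = 0.442708 m/s

0.442708 m/s


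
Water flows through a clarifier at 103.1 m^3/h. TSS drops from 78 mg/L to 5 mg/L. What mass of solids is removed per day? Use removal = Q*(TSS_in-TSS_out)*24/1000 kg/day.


Concentration drop: TSS_in - TSS_out = 78 - 5 = 73 mg/L
Hourly solids removed = Q * dTSS = 103.1 m^3/h * 73 mg/L = 7526.3 g/h  (m^3/h * mg/L = g/h)
Daily solids removed = 7526.3 * 24 = 180631.2 g/day
Convert g to kg: 180631.2 / 1000 = 180.6312 kg/day

180.6312 kg/day


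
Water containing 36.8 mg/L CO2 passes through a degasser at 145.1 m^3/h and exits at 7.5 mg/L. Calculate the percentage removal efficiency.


CO2_out / CO2_in = 7.5 / 36.8 = 0.20380435
Fraction remaining = 0.20380435
efficiency = (1 - 0.20380435) * 100 = 79.6196 %

79.6196 %


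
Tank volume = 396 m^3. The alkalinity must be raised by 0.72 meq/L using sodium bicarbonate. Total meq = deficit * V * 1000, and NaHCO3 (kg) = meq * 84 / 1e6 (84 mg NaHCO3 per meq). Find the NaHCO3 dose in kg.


Tank volume in L = 396 m^3 * 1000 = 396000 L
Total meq required = 0.72 meq/L * 396000 L = 285120 meq
NaHCO3 mass = 285120 meq * 84 mg/meq / 1e6 = 23.9501 kg

23.9501 kg


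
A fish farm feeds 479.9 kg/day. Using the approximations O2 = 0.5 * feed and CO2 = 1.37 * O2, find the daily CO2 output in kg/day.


O2 = 479.9 * 0.5 = 239.95
CO2 = 239.95 * 1.37 = 328.7315

328.7315 kg/day


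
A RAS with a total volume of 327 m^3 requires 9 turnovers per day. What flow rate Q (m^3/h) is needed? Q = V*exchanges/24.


Daily recirculation volume = 327 m^3 * 9 = 2943 m^3/day
Flow rate Q = daily volume / 24 h = 2943 / 24 = 122.625 m^3/h

122.625 m^3/h


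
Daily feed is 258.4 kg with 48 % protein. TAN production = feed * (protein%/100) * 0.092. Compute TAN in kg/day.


Protein in feed = 258.4 * 48/100 = 124.032 kg/day
TAN = protein * 0.092 = 124.032 * 0.092 = 11.410944 kg/day

11.410944 kg/day


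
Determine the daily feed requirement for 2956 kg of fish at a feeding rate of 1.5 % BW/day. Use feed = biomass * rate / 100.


Feeding rate fraction = 1.5% / 100 = 0.015
Daily feed = 2956 kg * 0.015 = 44.34 kg/day

44.34 kg/day


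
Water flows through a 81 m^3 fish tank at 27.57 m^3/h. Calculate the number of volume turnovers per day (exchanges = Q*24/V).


Daily flow volume = 27.57 m^3/h * 24 h = 661.68 m^3/day
Exchanges = daily flow / tank volume = 661.68 / 81 = 8.16889 exchanges/day

8.16889 exchanges/day


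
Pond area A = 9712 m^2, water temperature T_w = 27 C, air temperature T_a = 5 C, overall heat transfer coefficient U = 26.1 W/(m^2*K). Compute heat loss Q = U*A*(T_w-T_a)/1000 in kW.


Temperature difference dT = 27 - 5 = 22 K
Heat loss (W) = U * A * dT = 26.1 * 9712 * 22 = 5576630.4 W
Convert to kW: 5576630.4 / 1000 = 5576.6304 kW

5576.6304 kW


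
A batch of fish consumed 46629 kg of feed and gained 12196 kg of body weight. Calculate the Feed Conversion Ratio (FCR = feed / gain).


FCR = feed consumed / weight gained
FCR = 46629 kg / 12196 kg = 3.8233

3.8233


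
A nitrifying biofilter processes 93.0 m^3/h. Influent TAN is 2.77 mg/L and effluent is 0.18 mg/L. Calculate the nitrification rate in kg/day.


Concentration drop: TAN_in - TAN_out = 2.77 - 0.18 = 2.59 mg/L
Hourly TAN removed = Q * dTAN = 93.0 m^3/h * 2.59 mg/L = 240.87 g/h  (m^3/h * mg/L = g/h)
Daily TAN removed = 240.87 * 24 = 5780.88 g/day
Convert to kg/day: 5780.88 / 1000 = 5.78088 kg/day

5.78088 kg/day


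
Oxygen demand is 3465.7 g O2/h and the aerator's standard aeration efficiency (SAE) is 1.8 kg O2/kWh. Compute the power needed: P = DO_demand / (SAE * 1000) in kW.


SAE in g O2/kWh = 1.8 * 1000 = 1800 g/kWh
P = DO_demand / SAE_g = 3465.7 / 1800 = 1.92539 kW

1.92539 kW


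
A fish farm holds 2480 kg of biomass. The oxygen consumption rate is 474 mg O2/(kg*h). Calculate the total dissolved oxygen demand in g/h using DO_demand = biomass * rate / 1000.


Total O2 consumption (mg/h) = 2480 kg * 474 mg/(kg*h) = 1175520 mg/h
Convert to g/h: 1175520 / 1000 = 1175.52 g/h

1175.52 g/h


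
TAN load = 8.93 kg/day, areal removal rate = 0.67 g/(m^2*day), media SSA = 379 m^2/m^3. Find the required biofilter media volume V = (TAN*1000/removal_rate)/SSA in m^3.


A = 8.93*1000 / 0.67 = 13328.358 m^2
V = 13328.358 / 379 = 35.1672

35.1672 m^3


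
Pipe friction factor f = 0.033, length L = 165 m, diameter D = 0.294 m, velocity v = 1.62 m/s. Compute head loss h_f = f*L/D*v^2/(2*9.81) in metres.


v^2 = 1.62^2 = 2.6244 m^2/s^2
L/D = 165/0.294 = 561.22449
h_f = f*(L/D)*v^2/(2g) = 0.033 * 561.22449 * 2.6244 / 19.62 = 2.47732 m

2.47732 m


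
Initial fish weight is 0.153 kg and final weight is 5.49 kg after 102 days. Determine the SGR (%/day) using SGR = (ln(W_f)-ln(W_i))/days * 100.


ln(W_f) = ln(5.49) = 1.7029283
ln(W_i) = ln(0.153) = -1.8773174
ln(W_f) - ln(W_i) = 1.7029283 - -1.8773174 = 3.5802457
SGR = 3.5802457 / 102 * 100 = 3.51004 %/day

3.51004 %/day


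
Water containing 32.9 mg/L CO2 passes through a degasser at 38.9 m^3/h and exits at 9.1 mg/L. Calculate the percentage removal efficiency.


CO2_out / CO2_in = 9.1 / 32.9 = 0.27659574
Fraction remaining = 0.27659574
efficiency = (1 - 0.27659574) * 100 = 72.3404 %

72.3404 %


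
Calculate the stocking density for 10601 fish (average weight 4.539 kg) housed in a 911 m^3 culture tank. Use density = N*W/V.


Total biomass = 10601 fish * 4.539 kg = 48117.939 kg
Density = total biomass / volume = 48117.939 / 911 = 52.8188 kg/m^3

52.8188 kg/m^3


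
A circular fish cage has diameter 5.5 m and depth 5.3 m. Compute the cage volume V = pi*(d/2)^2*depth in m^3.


r = d/2 = 5.5/2 = 2.75 m
Base area = pi*r^2 = pi*2.75^2 = 23.758294 m^2
Volume = 23.758294 * 5.3 = 125.919 m^3

125.919 m^3


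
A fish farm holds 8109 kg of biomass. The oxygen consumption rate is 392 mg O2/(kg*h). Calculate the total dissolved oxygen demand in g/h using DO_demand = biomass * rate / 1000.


Total O2 consumption (mg/h) = 8109 kg * 392 mg/(kg*h) = 3178728 mg/h
Convert to g/h: 3178728 / 1000 = 3178.728 g/h

3178.728 g/h


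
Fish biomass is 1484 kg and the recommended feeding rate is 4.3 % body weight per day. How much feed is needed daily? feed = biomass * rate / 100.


Feeding rate fraction = 4.3% / 100 = 0.043
Daily feed = 1484 kg * 0.043 = 63.812 kg/day

63.812 kg/day


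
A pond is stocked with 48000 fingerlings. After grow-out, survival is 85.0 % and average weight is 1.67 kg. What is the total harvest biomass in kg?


Survivors = 48000 * 85.0/100 = 40800 fish
Harvest biomass = survivors * W_f = 40800 * 1.67 = 68136 kg

68136 kg


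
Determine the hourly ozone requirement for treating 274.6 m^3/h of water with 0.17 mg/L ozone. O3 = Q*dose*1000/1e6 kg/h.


O3 demand (mg/h) = Q * dose * 1000 = 274.6 * 0.17 * 1000 = 46682 mg/h
Convert mg to kg: 46682 / 1e6 = 0.046682 kg/h

0.046682 kg/h


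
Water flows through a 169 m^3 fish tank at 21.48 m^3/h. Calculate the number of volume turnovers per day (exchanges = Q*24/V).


Daily flow volume = 21.48 m^3/h * 24 h = 515.52 m^3/day
Exchanges = daily flow / tank volume = 515.52 / 169 = 3.05041 exchanges/day

3.05041 exchanges/day


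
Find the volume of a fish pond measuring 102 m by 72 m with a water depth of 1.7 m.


Base area = L * W = 102 * 72 = 7344 m^2
Volume = area * depth = 7344 * 1.7 = 12484.8 m^3

12484.8 m^3


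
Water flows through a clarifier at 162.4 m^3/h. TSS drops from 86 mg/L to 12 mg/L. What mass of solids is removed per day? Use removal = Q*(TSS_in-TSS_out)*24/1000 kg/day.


Concentration drop: TSS_in - TSS_out = 86 - 12 = 74 mg/L
Hourly solids removed = Q * dTSS = 162.4 m^3/h * 74 mg/L = 12017.6 g/h  (m^3/h * mg/L = g/h)
Daily solids removed = 12017.6 * 24 = 288422.4 g/day
Convert g to kg: 288422.4 / 1000 = 288.4224 kg/day

288.4224 kg/day


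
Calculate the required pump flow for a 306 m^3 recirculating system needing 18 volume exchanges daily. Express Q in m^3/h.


Daily recirculation volume = 306 m^3 * 18 = 5508 m^3/day
Flow rate Q = daily volume / 24 h = 5508 / 24 = 229.5 m^3/h

229.5 m^3/h


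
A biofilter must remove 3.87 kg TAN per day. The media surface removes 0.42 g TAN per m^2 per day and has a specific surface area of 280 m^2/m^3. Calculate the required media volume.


A = 3.87*1000 / 0.42 = 9214.2857 m^2
V = 9214.2857 / 280 = 32.9082

32.9082 m^3


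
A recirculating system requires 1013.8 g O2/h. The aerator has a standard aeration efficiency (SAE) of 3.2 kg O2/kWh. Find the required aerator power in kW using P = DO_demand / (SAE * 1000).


SAE in g O2/kWh = 3.2 * 1000 = 3200 g/kWh
P = DO_demand / SAE_g = 1013.8 / 3200 = 0.316812 kW

0.316812 kW


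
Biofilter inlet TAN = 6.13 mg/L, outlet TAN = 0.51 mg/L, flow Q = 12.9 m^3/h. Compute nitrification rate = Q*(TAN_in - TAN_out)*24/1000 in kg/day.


Concentration drop: TAN_in - TAN_out = 6.13 - 0.51 = 5.62 mg/L
Hourly TAN removed = Q * dTAN = 12.9 m^3/h * 5.62 mg/L = 72.498 g/h  (m^3/h * mg/L = g/h)
Daily TAN removed = 72.498 * 24 = 1739.952 g/day
Convert to kg/day: 1739.952 / 1000 = 1.739952 kg/day

1.739952 kg/day


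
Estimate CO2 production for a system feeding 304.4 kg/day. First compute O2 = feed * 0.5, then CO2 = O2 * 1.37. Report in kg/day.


O2 = 304.4 * 0.5 = 152.2
CO2 = 152.2 * 1.37 = 208.514

208.514 kg/day


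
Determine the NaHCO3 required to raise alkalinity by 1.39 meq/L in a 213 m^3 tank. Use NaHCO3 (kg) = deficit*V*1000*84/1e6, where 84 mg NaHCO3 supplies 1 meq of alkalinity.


Tank volume in L = 213 m^3 * 1000 = 213000 L
Total meq required = 1.39 meq/L * 213000 L = 296070 meq
NaHCO3 mass = 296070 meq * 84 mg/meq / 1e6 = 24.8699 kg

24.8699 kg


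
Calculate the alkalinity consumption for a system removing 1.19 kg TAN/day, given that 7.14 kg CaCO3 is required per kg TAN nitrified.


Alkalinity factor: 7.14 kg CaCO3 consumed per kg TAN nitrified
alk = 1.19 kg TAN * 7.14 = 8.4966 kg CaCO3/day

8.4966 kg CaCO3/day


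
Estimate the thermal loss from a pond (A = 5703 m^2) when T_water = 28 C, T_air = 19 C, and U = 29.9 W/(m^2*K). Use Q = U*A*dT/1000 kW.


Temperature difference dT = 28 - 19 = 9 K
Heat loss (W) = U * A * dT = 29.9 * 5703 * 9 = 1534677.3 W
Convert to kW: 1534677.3 / 1000 = 1534.6773 kW

1534.6773 kW


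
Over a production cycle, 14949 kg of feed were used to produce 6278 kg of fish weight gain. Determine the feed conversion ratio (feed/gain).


FCR = feed consumed / weight gained
FCR = 14949 kg / 6278 kg = 2.38117

2.38117


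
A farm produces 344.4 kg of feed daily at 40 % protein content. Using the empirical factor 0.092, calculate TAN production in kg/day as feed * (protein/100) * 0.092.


Protein in feed = 344.4 * 40/100 = 137.76 kg/day
TAN = protein * 0.092 = 137.76 * 0.092 = 12.67392 kg/day

12.67392 kg/day


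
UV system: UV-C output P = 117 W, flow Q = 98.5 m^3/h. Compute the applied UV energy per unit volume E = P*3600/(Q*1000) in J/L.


Energy delivered per hour = 117 W * 3600 s = 421200 J/h
Volume treated per hour = 98.5 m^3/h * 1000 = 98500 L/h
dose = 421200 / 98500 = 4.27614 J/L

4.27614 J/L


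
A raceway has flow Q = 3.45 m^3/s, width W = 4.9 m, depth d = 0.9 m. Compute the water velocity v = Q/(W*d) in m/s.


Cross-sectional area = W * d = 4.9 * 0.9 = 4.41 m^2
Velocity = Q / A = 3.45 / 4.41 = 0.782313 m/s

0.782313 m/s


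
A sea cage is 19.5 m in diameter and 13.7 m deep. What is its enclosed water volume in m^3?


r = d/2 = 19.5/2 = 9.75 m
Base area = pi*r^2 = pi*9.75^2 = 298.64765 m^2
Volume = 298.64765 * 13.7 = 4091.47 m^3

4091.47 m^3


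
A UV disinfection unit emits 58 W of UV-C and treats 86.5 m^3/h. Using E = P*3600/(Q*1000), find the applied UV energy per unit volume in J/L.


Energy delivered per hour = 58 W * 3600 s = 208800 J/h
Volume treated per hour = 86.5 m^3/h * 1000 = 86500 L/h
dose = 208800 / 86500 = 2.41387 J/L

2.41387 J/L


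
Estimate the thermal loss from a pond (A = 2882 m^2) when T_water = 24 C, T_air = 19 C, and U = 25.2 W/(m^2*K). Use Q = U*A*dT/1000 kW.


Temperature difference dT = 24 - 19 = 5 K
Heat loss (W) = U * A * dT = 25.2 * 2882 * 5 = 363132 W
Convert to kW: 363132 / 1000 = 363.132 kW

363.132 kW


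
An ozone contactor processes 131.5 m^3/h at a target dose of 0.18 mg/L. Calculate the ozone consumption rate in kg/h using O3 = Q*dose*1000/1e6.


O3 demand (mg/h) = Q * dose * 1000 = 131.5 * 0.18 * 1000 = 23670 mg/h
Convert mg to kg: 23670 / 1e6 = 0.02367 kg/h

0.02367 kg/h


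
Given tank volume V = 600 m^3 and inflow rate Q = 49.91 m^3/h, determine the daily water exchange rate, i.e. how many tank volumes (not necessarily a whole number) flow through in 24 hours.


Daily flow volume = 49.91 m^3/h * 24 h = 1197.84 m^3/day
Exchanges = daily flow / tank volume = 1197.84 / 600 = 1.9964 exchanges/day

1.9964 exchanges/day


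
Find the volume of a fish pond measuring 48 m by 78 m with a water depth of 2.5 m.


Base area = L * W = 48 * 78 = 3744 m^2
Volume = area * depth = 3744 * 2.5 = 9360 m^3

9360 m^3


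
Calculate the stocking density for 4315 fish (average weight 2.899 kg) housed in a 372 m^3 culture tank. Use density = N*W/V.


Total biomass = 4315 fish * 2.899 kg = 12509.185 kg
Density = total biomass / volume = 12509.185 / 372 = 33.6268 kg/m^3

33.6268 kg/m^3


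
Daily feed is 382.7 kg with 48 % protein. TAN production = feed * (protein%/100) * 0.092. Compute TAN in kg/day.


Protein in feed = 382.7 * 48/100 = 183.696 kg/day
TAN = protein * 0.092 = 183.696 * 0.092 = 16.900032 kg/day

16.900032 kg/day


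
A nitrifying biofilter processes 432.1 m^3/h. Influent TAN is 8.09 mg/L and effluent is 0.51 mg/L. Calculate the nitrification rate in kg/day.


Concentration drop: TAN_in - TAN_out = 8.09 - 0.51 = 7.58 mg/L
Hourly TAN removed = Q * dTAN = 432.1 m^3/h * 7.58 mg/L = 3275.318 g/h  (m^3/h * mg/L = g/h)
Daily TAN removed = 3275.318 * 24 = 78607.632 g/day
Convert to kg/day: 78607.632 / 1000 = 78.607632 kg/day

78.607632 kg/day


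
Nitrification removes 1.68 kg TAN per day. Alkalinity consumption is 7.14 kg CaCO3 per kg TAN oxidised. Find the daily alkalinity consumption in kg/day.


Alkalinity factor: 7.14 kg CaCO3 consumed per kg TAN nitrified
alk = 1.68 kg TAN * 7.14 = 11.9952 kg CaCO3/day

11.9952 kg CaCO3/day


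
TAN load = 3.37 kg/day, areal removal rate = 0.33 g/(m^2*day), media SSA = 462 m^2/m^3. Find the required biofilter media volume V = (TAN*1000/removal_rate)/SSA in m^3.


A = 3.37*1000 / 0.33 = 10212.121 m^2
V = 10212.121 / 462 = 22.1042

22.1042 m^3


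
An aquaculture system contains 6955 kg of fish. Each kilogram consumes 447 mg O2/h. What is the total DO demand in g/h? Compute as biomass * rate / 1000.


Total O2 consumption (mg/h) = 6955 kg * 447 mg/(kg*h) = 3108885 mg/h
Convert to g/h: 3108885 / 1000 = 3108.885 g/h

3108.885 g/h


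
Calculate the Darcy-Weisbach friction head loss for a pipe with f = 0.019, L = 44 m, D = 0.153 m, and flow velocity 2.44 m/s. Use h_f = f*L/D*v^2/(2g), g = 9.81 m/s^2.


v^2 = 2.44^2 = 5.9536 m^2/s^2
L/D = 44/0.153 = 287.5817
h_f = f*(L/D)*v^2/(2g) = 0.019 * 287.5817 * 5.9536 / 19.62 = 1.65804 m

1.65804 m


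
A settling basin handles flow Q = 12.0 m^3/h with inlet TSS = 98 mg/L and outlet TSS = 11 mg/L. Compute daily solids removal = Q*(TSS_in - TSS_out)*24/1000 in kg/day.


Concentration drop: TSS_in - TSS_out = 98 - 11 = 87 mg/L
Hourly solids removed = Q * dTSS = 12.0 m^3/h * 87 mg/L = 1044 g/h  (m^3/h * mg/L = g/h)
Daily solids removed = 1044 * 24 = 25056 g/day
Convert g to kg: 25056 / 1000 = 25.056 kg/day

25.056 kg/day


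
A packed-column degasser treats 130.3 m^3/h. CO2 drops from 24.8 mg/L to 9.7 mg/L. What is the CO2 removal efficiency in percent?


CO2_out / CO2_in = 9.7 / 24.8 = 0.39112903
Fraction remaining = 0.39112903
efficiency = (1 - 0.39112903) * 100 = 60.8871 %

60.8871 %


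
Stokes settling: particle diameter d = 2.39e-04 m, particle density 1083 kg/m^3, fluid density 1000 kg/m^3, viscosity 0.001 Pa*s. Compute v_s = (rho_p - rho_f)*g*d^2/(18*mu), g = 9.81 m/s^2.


Density difference: rho_p - rho_f = 1083 - 1000 = 83 kg/m^3
d^2 = (2.39e-04)^2 = 5.7121e-08 m^2
Numerator = (rho_p - rho_f) * g * d^2 = 83 * 9.81 * 5.7121e-08 = 4.6509632e-05
Denominator = 18 * mu = 18 * 0.001 = 0.018
v_s = 4.6509632e-05 / 0.018 = 0.00258387 m/s
Check: Re = rho_f * v_s * d / mu = 1000 * 0.00258387 * 2.39e-04 / 0.001 = 0.618 < 1, so Stokes' law applies.

0.00258387 m/s


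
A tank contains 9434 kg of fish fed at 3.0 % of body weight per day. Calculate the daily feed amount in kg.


Feeding rate fraction = 3.0% / 100 = 0.03
Daily feed = 9434 kg * 0.03 = 283.02 kg/day

283.02 kg/day


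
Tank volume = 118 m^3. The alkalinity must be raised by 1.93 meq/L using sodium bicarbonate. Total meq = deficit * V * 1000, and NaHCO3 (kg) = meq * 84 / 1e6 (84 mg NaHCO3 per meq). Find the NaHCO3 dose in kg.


Tank volume in L = 118 m^3 * 1000 = 118000 L
Total meq required = 1.93 meq/L * 118000 L = 227740 meq
NaHCO3 mass = 227740 meq * 84 mg/meq / 1e6 = 19.1302 kg

19.1302 kg


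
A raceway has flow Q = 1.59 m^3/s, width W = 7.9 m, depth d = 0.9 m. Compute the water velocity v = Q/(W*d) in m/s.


Cross-sectional area = W * d = 7.9 * 0.9 = 7.11 m^2
Velocity = Q / A = 1.59 / 7.11 = 0.223629 m/s

0.223629 m/s


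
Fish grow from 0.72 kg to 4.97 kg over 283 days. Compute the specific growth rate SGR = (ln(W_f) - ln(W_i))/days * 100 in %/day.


ln(W_f) = ln(4.97) = 1.6034198
ln(W_i) = ln(0.72) = -0.32850407
ln(W_f) - ln(W_i) = 1.6034198 - -0.32850407 = 1.9319239
SGR = 1.9319239 / 283 * 100 = 0.682659 %/day

0.682659 %/day


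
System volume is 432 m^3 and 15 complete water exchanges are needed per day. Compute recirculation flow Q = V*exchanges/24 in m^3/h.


Daily recirculation volume = 432 m^3 * 15 = 6480 m^3/day
Flow rate Q = daily volume / 24 h = 6480 / 24 = 270 m^3/h

270 m^3/h


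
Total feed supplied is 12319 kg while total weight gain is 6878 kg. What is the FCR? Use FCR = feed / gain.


FCR = feed consumed / weight gained
FCR = 12319 kg / 6878 kg = 1.79107

1.79107


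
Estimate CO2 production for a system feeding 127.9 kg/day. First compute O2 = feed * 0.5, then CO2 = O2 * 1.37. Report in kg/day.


O2 = 127.9 * 0.5 = 63.95
CO2 = 63.95 * 1.37 = 87.6115

87.6115 kg/day


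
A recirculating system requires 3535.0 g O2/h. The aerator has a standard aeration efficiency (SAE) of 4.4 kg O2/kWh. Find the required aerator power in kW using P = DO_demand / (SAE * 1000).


SAE in g O2/kWh = 4.4 * 1000 = 4400 g/kWh
P = DO_demand / SAE_g = 3535.0 / 4400 = 0.803409 kW

0.803409 kW


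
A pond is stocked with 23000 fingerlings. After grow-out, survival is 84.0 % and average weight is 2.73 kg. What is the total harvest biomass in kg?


Survivors = 23000 * 84.0/100 = 19320 fish
Harvest biomass = survivors * W_f = 19320 * 2.73 = 52743.6 kg

52743.6 kg


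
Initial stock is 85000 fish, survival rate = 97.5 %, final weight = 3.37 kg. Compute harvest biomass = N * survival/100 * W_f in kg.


Survivors = 85000 * 97.5/100 = 82875 fish
Harvest biomass = survivors * W_f = 82875 * 3.37 = 279288.75 kg

279288.75 kg


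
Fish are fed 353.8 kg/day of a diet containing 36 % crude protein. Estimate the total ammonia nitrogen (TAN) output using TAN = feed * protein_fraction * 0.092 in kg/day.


Protein in feed = 353.8 * 36/100 = 127.368 kg/day
TAN = protein * 0.092 = 127.368 * 0.092 = 11.717856 kg/day

11.717856 kg/day


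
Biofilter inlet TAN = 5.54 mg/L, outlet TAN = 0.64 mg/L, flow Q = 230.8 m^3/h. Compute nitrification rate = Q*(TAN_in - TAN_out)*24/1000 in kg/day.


Concentration drop: TAN_in - TAN_out = 5.54 - 0.64 = 4.9 mg/L
Hourly TAN removed = Q * dTAN = 230.8 m^3/h * 4.9 mg/L = 1130.92 g/h  (m^3/h * mg/L = g/h)
Daily TAN removed = 1130.92 * 24 = 27142.08 g/day
Convert to kg/day: 27142.08 / 1000 = 27.14208 kg/day

27.14208 kg/day


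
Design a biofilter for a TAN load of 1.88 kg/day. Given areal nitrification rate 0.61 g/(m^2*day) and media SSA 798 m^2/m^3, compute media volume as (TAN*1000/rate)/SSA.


A = 1.88*1000 / 0.61 = 3081.9672 m^2
V = 3081.9672 / 798 = 3.86211

3.86211 m^3


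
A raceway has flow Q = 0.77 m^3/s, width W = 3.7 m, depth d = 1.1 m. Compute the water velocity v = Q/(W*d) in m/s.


Cross-sectional area = W * d = 3.7 * 1.1 = 4.07 m^2
Velocity = Q / A = 0.77 / 4.07 = 0.189189 m/s

0.189189 m/s


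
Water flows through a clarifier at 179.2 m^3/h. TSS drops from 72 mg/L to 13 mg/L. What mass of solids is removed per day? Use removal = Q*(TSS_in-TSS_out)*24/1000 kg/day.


Concentration drop: TSS_in - TSS_out = 72 - 13 = 59 mg/L
Hourly solids removed = Q * dTSS = 179.2 m^3/h * 59 mg/L = 10572.8 g/h  (m^3/h * mg/L = g/h)
Daily solids removed = 10572.8 * 24 = 253747.2 g/day
Convert g to kg: 253747.2 / 1000 = 253.7472 kg/day

253.7472 kg/day


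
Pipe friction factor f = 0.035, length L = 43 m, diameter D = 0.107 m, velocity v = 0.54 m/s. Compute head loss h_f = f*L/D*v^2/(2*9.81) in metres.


v^2 = 0.54^2 = 0.2916 m^2/s^2
L/D = 43/0.107 = 401.86916
h_f = f*(L/D)*v^2/(2g) = 0.035 * 401.86916 * 0.2916 / 19.62 = 0.209046 m

0.209046 m


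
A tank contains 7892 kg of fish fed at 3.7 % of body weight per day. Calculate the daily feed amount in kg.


Feeding rate fraction = 3.7% / 100 = 0.037
Daily feed = 7892 kg * 0.037 = 292.004 kg/day

292.004 kg/day


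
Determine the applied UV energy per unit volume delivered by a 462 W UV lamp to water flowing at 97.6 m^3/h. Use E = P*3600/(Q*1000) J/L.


Energy delivered per hour = 462 W * 3600 s = 1663200 J/h
Volume treated per hour = 97.6 m^3/h * 1000 = 97600 L/h
dose = 1663200 / 97600 = 17.041 J/L

17.041 J/L


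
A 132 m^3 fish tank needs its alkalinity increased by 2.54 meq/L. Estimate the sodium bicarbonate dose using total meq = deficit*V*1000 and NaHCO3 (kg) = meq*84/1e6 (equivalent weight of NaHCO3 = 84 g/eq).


Tank volume in L = 132 m^3 * 1000 = 132000 L
Total meq required = 2.54 meq/L * 132000 L = 335280 meq
NaHCO3 mass = 335280 meq * 84 mg/meq / 1e6 = 28.1635 kg

28.1635 kg


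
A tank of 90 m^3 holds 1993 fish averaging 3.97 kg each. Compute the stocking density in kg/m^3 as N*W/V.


Total biomass = 1993 fish * 3.97 kg = 7912.21 kg
Density = total biomass / volume = 7912.21 / 90 = 87.9134 kg/m^3

87.9134 kg/m^3


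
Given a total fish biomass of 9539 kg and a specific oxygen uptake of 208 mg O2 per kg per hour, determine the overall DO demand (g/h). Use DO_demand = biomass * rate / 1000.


Total O2 consumption (mg/h) = 9539 kg * 208 mg/(kg*h) = 1984112 mg/h
Convert to g/h: 1984112 / 1000 = 1984.112 g/h

1984.112 g/h


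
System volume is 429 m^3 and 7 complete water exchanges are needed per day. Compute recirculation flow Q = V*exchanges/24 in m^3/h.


Daily recirculation volume = 429 m^3 * 7 = 3003 m^3/day
Flow rate Q = daily volume / 24 h = 3003 / 24 = 125.125 m^3/h

125.125 m^3/h


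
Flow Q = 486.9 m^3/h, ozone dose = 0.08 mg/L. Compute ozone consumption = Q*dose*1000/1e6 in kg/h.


O3 demand (mg/h) = Q * dose * 1000 = 486.9 * 0.08 * 1000 = 38952 mg/h
Convert mg to kg: 38952 / 1e6 = 0.038952 kg/h

0.038952 kg/h


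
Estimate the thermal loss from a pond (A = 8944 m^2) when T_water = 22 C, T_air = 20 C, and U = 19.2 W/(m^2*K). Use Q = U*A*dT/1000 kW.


Temperature difference dT = 22 - 20 = 2 K
Heat loss (W) = U * A * dT = 19.2 * 8944 * 2 = 343449.6 W
Convert to kW: 343449.6 / 1000 = 343.4496 kW

343.4496 kW


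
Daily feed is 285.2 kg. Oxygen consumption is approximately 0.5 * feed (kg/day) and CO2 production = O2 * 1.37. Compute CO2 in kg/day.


O2 = 285.2 * 0.5 = 142.6
CO2 = 142.6 * 1.37 = 195.362

195.362 kg/day


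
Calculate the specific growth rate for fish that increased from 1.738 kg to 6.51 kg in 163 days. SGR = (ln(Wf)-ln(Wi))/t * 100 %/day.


ln(W_f) = ln(6.51) = 1.8733395
ln(W_i) = ln(1.738) = 0.55273503
ln(W_f) - ln(W_i) = 1.8733395 - 0.55273503 = 1.3206045
SGR = 1.3206045 / 163 * 100 = 0.810187 %/day

0.810187 %/day


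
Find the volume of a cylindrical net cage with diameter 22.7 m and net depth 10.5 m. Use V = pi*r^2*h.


r = d/2 = 22.7/2 = 11.35 m
Base area = pi*r^2 = pi*11.35^2 = 404.70782 m^2
Volume = 404.70782 * 10.5 = 4249.43 m^3

4249.43 m^3
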